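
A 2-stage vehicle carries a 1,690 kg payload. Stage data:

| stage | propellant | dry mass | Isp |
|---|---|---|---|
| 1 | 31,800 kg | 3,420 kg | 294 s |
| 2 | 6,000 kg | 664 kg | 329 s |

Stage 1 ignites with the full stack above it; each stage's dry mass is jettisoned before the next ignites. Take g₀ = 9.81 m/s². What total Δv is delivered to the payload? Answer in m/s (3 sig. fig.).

Ignition mass of stage 1 = 31,800+3,420 + 6,000+664 + 1,690 = 43,574 kg.
Stage 1: m₀ = 43,574 kg, m_f = 43,574 − 31,800 = 11,774 kg; Δv = 294×9.81×ln(3.701) = 2884.1×1.3086 ≈ 3774 m/s.
Stage 2: m₀ = 8,354 kg, m_f = 8,354 − 6,000 = 2,354 kg; Δv = 329×9.81×ln(3.549) = 3227.5×1.2666 ≈ 4088 m/s.
Total Δv = 3774 + 4088 = 7862 m/s.

Δv ≈ 7860 m/s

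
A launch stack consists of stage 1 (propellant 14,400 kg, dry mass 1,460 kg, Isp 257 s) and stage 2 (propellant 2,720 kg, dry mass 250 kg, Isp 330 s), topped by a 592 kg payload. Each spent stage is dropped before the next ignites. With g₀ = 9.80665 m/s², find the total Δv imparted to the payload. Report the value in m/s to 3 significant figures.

Ignition mass of stage 1 = 14,400+1,460 + 2,720+250 + 592 = 19,422 kg.
Stage 1: m₀ = 19,422 kg, m_f = 19,422 − 14,400 = 5,022 kg; Δv = 257×9.80665×ln(3.867) = 2520.3×1.3526 ≈ 3409 m/s.
Stage 2: m₀ = 3,562 kg, m_f = 3,562 − 2,720 = 842 kg; Δv = 330×9.80665×ln(4.23) = 3236.2×1.4423 ≈ 4668 m/s.
Total Δv = 3409 + 4668 = 8077 m/s.

Δv ≈ 8080 m/s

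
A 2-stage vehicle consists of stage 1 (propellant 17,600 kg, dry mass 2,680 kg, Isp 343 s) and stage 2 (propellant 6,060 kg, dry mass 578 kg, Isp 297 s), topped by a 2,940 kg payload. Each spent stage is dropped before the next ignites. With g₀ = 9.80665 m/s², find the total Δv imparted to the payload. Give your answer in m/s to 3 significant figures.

Δv ≈ 5910 m/s

Ignition mass of stage 1 = 17,600+2,680 + 6,060+578 + 2,940 = 29,858 kg.
Stage 1: m₀ = 29,858 kg, m_f = 29,858 − 17,600 = 12,258 kg; Δv = 343×9.80665×ln(2.436) = 3363.7×0.8903 ≈ 2995 m/s.
Stage 2: m₀ = 9,578 kg, m_f = 9,578 − 6,060 = 3,518 kg; Δv = 297×9.80665×ln(2.723) = 2912.6×1.0016 ≈ 2917 m/s.
Total Δv = 2995 + 2917 = 5912 m/s.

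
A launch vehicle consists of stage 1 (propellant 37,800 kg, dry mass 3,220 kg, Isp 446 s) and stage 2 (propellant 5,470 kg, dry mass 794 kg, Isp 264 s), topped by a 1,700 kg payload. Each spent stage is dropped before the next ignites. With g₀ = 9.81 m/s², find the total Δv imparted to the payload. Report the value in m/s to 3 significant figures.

Δv ≈ 9470 m/s

Ignition mass of stage 1 = 37,800+3,220 + 5,470+794 + 1,700 = 48,984 kg.
Stage 1: m₀ = 48,984 kg, m_f = 48,984 − 37,800 = 11,184 kg; Δv = 446×9.81×ln(4.38) = 4375.3×1.4770 ≈ 6462 m/s.
Stage 2: m₀ = 7,964 kg, m_f = 7,964 − 5,470 = 2,494 kg; Δv = 264×9.81×ln(3.193) = 2589.8×1.1610 ≈ 3007 m/s.
Total Δv = 6462 + 3007 = 9469 m/s.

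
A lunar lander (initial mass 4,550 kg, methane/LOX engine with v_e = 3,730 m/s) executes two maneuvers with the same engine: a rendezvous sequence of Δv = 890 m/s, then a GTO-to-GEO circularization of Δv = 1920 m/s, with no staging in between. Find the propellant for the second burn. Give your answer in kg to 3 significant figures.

After the first burn: m = 4550 × exp(−890/3730.0) = 4550 × 0.78773 = 3,584.17 kg.
After the second burn: m = 3,584.17 × exp(−1920/3730.0) = 3,584.17 × 0.59765 = 2,142.08 kg.
Second-burn propellant = 3,584.17 − 2,142.08 = 1,442.09 kg.

propellant for the second burn ≈ 1440 kg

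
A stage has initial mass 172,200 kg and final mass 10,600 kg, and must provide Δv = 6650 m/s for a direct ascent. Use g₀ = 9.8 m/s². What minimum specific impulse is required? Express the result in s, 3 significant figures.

Isp ≈ 243 s

ln(m₀/m_f) = ln(172200/10600) = ln(16.25) = 2.7878.
Using Δv = v_e ln(m₀/m_f): v_e = Δv / ln(m₀/m_f) = 6650 / 2.7878 = 2385.4 m/s.
Isp = v_e / g₀ = 2385.4 / 9.8 = 243.4 s.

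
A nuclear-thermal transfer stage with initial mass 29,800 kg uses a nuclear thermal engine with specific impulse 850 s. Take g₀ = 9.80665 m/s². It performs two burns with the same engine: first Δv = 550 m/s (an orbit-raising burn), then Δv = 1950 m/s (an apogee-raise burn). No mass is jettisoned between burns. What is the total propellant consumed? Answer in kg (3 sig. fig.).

v_e = Isp · g₀ = 850 × 9.80665 = 8335.7 m/s.
After the first burn: m = 29800 × exp(−550/8335.7) = 29800 × 0.93615 = 27,897.3 kg.
After the second burn: m = 27,897.3 × exp(−1950/8335.7) = 27,897.3 × 0.79141 = 22,078.2 kg.
Total propellant = m₀ − m_final = 29800 − 22,078.2 = 7,721.8 kg.

total propellant consumed ≈ 7720 kg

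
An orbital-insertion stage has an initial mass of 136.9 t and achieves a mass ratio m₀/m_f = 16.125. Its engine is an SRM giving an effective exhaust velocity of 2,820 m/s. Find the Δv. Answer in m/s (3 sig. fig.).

Δv = v_e · ln(16.125) = 2820.0 × 2.7804 ≈ 7840.6 m/s.

Δv ≈ 7840 m/s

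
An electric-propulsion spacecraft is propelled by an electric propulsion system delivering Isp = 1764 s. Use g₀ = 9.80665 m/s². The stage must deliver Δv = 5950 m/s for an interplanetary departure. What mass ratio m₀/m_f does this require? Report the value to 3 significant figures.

v_e = Isp · g₀ = 1764 × 9.80665 = 17298.9 m/s.
From the ideal rocket equation, m₀/m_f = exp(Δv / v_e) = exp(5950 / 17298.9) = exp(0.3440) = 1.4105.

mass ratio ≈ 1.41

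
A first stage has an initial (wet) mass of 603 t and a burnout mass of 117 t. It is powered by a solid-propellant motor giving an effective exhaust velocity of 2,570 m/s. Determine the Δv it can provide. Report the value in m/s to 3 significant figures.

Δv ≈ 4210 m/s

From the ideal rocket equation, Δv = v_e · ln(m₀/m_f) = 2570.0 × ln(5.154) = 2570.0 × 1.6397 ≈ 4214.1 m/s.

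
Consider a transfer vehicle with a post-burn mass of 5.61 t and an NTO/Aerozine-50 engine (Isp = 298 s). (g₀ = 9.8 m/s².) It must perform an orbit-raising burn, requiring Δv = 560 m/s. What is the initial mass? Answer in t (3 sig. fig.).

v_e = Isp · g₀ = 298 × 9.8 = 2920.4 m/s.
m₀/m_f = exp(Δv / v_e) = exp(560 / 2920.4) = exp(0.1918) = 1.2114.
m₀ = m_f × 1.2114 = 5.61 × 1.2114 = 6.79595 t.

initial mass ≈ 6.80 t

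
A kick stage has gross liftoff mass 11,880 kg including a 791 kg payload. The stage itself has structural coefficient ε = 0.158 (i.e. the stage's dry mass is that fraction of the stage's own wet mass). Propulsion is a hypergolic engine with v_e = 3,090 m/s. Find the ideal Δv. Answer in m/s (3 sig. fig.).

Stage wet mass = m₀ − payload = 11,880 − 791 = 11,089 kg.
Stage dry mass = ε × stage wet mass = 0.158 × 11,089 = 1,752.06 kg.
Burnout mass m_f = stage dry + payload = 1,752.06 + 791 = 2,543.06 kg.
By the Tsiolkovsky rocket equation, Δv = v_e · ln(11,880/2,543.06) = 3090.0 × ln(4.672) = 3090.0 × 1.5415 ≈ 4763 m/s.

Δv ≈ 4760 m/s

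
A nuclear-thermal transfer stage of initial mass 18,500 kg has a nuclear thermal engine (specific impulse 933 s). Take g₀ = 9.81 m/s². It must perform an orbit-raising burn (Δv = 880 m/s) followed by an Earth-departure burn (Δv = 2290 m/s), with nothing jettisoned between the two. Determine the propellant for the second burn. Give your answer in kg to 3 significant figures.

propellant for the second burn ≈ 3720 kg

v_e = Isp · g₀ = 933 × 9.81 = 9152.7 m/s.
After the first burn: m = 18500 × exp(−880/9152.7) = 18500 × 0.90833 = 16,804.1 kg.
After the second burn: m = 16,804.1 × exp(−2290/9152.7) = 16,804.1 × 0.77865 = 13,084.5 kg.
Second-burn propellant = 16,804.1 − 13,084.5 = 3,719.6 kg.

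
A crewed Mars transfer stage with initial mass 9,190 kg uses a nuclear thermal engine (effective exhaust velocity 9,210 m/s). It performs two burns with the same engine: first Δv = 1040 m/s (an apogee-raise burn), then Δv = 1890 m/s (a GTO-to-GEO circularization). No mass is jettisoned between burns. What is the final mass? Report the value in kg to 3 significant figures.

final mass ≈ 6690 kg

After the first burn: m = 9190 × exp(−1040/9210.0) = 9190 × 0.89322 = 8,208.69 kg.
After the second burn: m = 8,208.69 × exp(−1890/9210.0) = 8,208.69 × 0.81447 = 6,685.73 kg.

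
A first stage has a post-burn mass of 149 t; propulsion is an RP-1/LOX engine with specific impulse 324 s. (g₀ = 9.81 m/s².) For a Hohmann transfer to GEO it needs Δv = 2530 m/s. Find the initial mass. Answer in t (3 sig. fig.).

initial mass ≈ 330 t

v_e = Isp · g₀ = 324 × 9.81 = 3178.4 m/s.
From the ideal rocket equation, m₀/m_f = exp(Δv / v_e) = exp(2530 / 3178.4) = exp(0.7960) = 2.2166.
m₀ = m_f × 2.2166 = 149 × 2.2166 = 330.273 t.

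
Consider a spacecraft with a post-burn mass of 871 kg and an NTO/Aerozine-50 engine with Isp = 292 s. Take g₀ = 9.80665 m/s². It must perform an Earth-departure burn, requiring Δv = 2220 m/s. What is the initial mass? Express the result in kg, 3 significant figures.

v_e = Isp · g₀ = 292 × 9.80665 = 2863.5 m/s.
Rocket equation: m₀/m_f = exp(Δv / v_e) = exp(2220 / 2863.5) = exp(0.7753) = 2.1712.
m₀ = m_f × 2.1712 = 871 × 2.1712 = 1,891.12 kg.

initial mass ≈ 1890 kg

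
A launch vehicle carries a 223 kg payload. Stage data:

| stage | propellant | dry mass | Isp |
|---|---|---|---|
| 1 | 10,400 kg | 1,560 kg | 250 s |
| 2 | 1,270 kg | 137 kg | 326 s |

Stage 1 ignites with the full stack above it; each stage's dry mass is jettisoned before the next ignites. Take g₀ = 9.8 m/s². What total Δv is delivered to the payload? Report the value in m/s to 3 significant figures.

Ignition mass of stage 1 = 10,400+1,560 + 1,270+137 + 223 = 13,590 kg.
Stage 1: m₀ = 13,590 kg, m_f = 13,590 − 10,400 = 3,190 kg; Δv = 250×9.8×ln(4.26) = 2450.0×1.4493 ≈ 3551 m/s.
Stage 2: m₀ = 1,630 kg, m_f = 1,630 − 1,270 = 360 kg; Δv = 326×9.8×ln(4.528) = 3194.8×1.5102 ≈ 4825 m/s.
Total Δv = 3551 + 4825 = 8376 m/s.

Δv ≈ 8380 m/s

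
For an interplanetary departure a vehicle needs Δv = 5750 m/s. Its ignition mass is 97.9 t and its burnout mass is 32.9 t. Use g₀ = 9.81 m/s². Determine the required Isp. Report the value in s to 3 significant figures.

Isp ≈ 538 s

ln(m₀/m_f) = ln(97900/32900) = ln(2.976) = 1.0905.
Rocket equation: v_e = Δv / ln(m₀/m_f) = 5750 / 1.0905 = 5272.9 m/s.
Isp = v_e / g₀ = 5272.9 / 9.81 = 537.5 s.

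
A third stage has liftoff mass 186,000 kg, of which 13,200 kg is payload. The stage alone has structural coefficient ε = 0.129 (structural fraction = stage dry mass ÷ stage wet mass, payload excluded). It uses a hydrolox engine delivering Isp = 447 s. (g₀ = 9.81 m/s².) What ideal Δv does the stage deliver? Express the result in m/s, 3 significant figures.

Δv ≈ 7260 m/s

Stage wet mass = m₀ − payload = 186,000 − 13,200 = 172,800 kg.
Stage dry mass = ε × stage wet mass = 0.129 × 172,800 = 22,291.2 kg.
Burnout mass m_f = stage dry + payload = 22,291.2 + 13,200 = 35,491.2 kg.
v_e = Isp · g₀ = 447 × 9.81 = 4385.1 m/s.
By the Tsiolkovsky rocket equation, Δv = v_e · ln(186,000/35,491.2) = 4385.1 × ln(5.241) = 4385.1 × 1.6565 ≈ 7264 m/s.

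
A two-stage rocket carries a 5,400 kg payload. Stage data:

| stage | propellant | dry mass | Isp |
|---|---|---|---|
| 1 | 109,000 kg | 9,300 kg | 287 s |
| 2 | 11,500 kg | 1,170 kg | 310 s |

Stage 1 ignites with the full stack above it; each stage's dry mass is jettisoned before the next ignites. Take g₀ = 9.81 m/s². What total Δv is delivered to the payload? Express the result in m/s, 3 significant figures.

Δv ≈ 7600 m/s

Ignition mass of stage 1 = 109,000+9,300 + 11,500+1,170 + 5,400 = 136,370 kg.
Stage 1: m₀ = 136,370 kg, m_f = 136,370 − 109,000 = 27,370 kg; Δv = 287×9.81×ln(4.982) = 2815.5×1.6059 ≈ 4521 m/s.
Stage 2: m₀ = 18,070 kg, m_f = 18,070 − 11,500 = 6,570 kg; Δv = 310×9.81×ln(2.75) = 3041.1×1.0117 ≈ 3077 m/s.
Total Δv = 4521 + 3077 = 7598 m/s.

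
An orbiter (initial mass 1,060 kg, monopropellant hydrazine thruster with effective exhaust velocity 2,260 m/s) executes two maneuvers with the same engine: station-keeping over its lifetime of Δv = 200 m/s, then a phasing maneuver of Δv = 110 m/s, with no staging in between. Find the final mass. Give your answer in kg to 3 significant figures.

After the first burn: m = 1060 × exp(−200/2260.0) = 1060 × 0.91531 = 970.229 kg.
After the second burn: m = 970.229 × exp(−110/2260.0) = 970.229 × 0.95249 = 924.133 kg.

final mass ≈ 924 kg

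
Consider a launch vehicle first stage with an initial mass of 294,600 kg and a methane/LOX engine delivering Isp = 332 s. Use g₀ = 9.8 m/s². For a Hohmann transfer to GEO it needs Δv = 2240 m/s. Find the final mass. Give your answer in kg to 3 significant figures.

final mass ≈ 148000 kg

v_e = Isp · g₀ = 332 × 9.8 = 3253.6 m/s.
Using Δv = v_e ln(m₀/m_f): m₀/m_f = exp(Δv / v_e) = exp(2240 / 3253.6) = exp(0.6885) = 1.9907.
m_f = m₀ / 1.9907 = 294,600 / 1.9907 = 147,988 kg.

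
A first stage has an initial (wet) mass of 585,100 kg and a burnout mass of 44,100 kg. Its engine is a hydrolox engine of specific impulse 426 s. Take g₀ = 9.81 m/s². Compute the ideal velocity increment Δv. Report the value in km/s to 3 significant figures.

v_e = Isp · g₀ = 426 × 9.81 = 4179.1 m/s.
Δv = v_e · ln(m₀/m_f) = 4179.1 × ln(13.27) = 4179.1 × 2.5853 ≈ 10804.2 m/s.

Δv ≈ 10.8 km/s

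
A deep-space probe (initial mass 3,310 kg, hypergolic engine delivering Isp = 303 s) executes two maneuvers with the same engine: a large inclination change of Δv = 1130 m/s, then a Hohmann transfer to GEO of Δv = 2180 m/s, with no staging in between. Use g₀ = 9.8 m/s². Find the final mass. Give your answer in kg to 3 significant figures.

v_e = Isp · g₀ = 303 × 9.8 = 2969.4 m/s.
After the first burn: m = 3310 × exp(−1130/2969.4) = 3310 × 0.68349 = 2,262.35 kg.
After the second burn: m = 2,262.35 × exp(−2180/2969.4) = 2,262.35 × 0.47991 = 1,085.72 kg.

final mass ≈ 1090 kg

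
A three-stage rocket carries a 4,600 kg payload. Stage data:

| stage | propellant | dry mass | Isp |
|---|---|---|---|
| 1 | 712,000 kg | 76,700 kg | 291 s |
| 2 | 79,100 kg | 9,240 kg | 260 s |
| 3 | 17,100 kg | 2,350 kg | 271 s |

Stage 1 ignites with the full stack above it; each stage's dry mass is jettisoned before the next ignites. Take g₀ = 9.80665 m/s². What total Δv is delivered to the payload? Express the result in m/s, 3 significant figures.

Ignition mass of stage 1 = 712,000+76,700 + 79,100+9,240 + 17,100+2,350 + 4,600 = 901,090 kg.
Stage 1: m₀ = 901,090 kg, m_f = 901,090 − 712,000 = 189,090 kg; Δv = 291×9.80665×ln(4.765) = 2853.7×1.5614 ≈ 4456 m/s.
Stage 2: m₀ = 112,390 kg, m_f = 112,390 − 79,100 = 33,290 kg; Δv = 260×9.80665×ln(3.376) = 2549.7×1.2167 ≈ 3102 m/s.
Stage 3: m₀ = 24,050 kg, m_f = 24,050 − 17,100 = 6,950 kg; Δv = 271×9.80665×ln(3.46) = 2657.6×1.2414 ≈ 3299 m/s.
Total Δv = 4456 + 3102 + 3299 = 10857 m/s.

Δv ≈ 10900 m/s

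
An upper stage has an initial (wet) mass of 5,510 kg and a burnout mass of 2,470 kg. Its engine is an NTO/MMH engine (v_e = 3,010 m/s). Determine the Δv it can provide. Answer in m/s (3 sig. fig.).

Δv ≈ 2420 m/s

By the Tsiolkovsky rocket equation, Δv = v_e · ln(m₀/m_f) = 3010.0 × ln(2.231) = 3010.0 × 0.8023 ≈ 2415.1 m/s.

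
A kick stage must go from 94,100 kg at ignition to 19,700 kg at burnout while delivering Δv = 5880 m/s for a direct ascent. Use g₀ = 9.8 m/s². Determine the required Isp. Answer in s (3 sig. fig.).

Isp ≈ 384 s

ln(m₀/m_f) = ln(94100/19700) = ln(4.777) = 1.5637.
By the Tsiolkovsky rocket equation, v_e = Δv / ln(m₀/m_f) = 5880 / 1.5637 = 3760.2 m/s.
Isp = v_e / g₀ = 3760.2 / 9.8 = 383.7 s.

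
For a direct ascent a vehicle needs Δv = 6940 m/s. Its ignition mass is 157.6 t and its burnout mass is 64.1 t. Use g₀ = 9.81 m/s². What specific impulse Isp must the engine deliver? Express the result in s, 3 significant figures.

Isp ≈ 786 s

ln(m₀/m_f) = ln(157600/64100) = ln(2.459) = 0.8996.
v_e = Δv / ln(m₀/m_f) = 6940 / 0.8996 = 7714.4 m/s.
Isp = v_e / g₀ = 7714.4 / 9.81 = 786.4 s.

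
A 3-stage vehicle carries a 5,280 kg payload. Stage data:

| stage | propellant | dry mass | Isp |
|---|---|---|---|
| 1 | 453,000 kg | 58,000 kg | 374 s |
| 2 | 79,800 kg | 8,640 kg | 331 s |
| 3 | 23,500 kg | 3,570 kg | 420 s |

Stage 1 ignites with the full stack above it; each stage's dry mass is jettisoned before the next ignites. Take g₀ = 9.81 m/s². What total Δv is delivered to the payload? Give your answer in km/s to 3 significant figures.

Ignition mass of stage 1 = 453,000+58,000 + 79,800+8,640 + 23,500+3,570 + 5,280 = 631,790 kg.
Stage 1: m₀ = 631,790 kg, m_f = 631,790 − 453,000 = 178,790 kg; Δv = 374×9.81×ln(3.534) = 3668.9×1.2623 ≈ 4631 m/s.
Stage 2: m₀ = 120,790 kg, m_f = 120,790 − 79,800 = 40,990 kg; Δv = 331×9.81×ln(2.947) = 3247.1×1.0807 ≈ 3509 m/s.
Stage 3: m₀ = 32,350 kg, m_f = 32,350 − 23,500 = 8,850 kg; Δv = 420×9.81×ln(3.655) = 4120.2×1.2962 ≈ 5341 m/s.
Total Δv = 4631 + 3509 + 5341 = 13481 m/s.

Δv ≈ 13.5 km/s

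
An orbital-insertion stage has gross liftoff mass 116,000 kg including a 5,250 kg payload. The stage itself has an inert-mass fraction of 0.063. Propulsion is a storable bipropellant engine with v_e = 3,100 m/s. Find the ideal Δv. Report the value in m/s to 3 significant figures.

Δv ≈ 6970 m/s

Stage wet mass = m₀ − payload = 116,000 − 5,250 = 110,750 kg.
Stage dry mass = ε × stage wet mass = 0.063 × 110,750 = 6,977.25 kg.
Burnout mass m_f = stage dry + payload = 6,977.25 + 5,250 = 12,227.25 kg.
Δv = v_e · ln(116,000/12,227.25) = 3100.0 × ln(9.487) = 3100.0 × 2.2499 ≈ 6975 m/s.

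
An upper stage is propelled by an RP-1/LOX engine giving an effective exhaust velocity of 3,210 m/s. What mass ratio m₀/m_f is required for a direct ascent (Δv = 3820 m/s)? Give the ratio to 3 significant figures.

m₀/m_f = exp(Δv / v_e) = exp(3820 / 3210.0) = exp(1.1900) = 3.2872.

mass ratio ≈ 3.29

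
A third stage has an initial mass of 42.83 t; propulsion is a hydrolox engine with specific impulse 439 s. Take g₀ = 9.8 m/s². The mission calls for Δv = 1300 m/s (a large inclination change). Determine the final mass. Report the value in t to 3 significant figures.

v_e = Isp · g₀ = 439 × 9.8 = 4302.2 m/s.
Using Δv = v_e ln(m₀/m_f): m₀/m_f = exp(Δv / v_e) = exp(1300 / 4302.2) = exp(0.3022) = 1.3528.
m_f = m₀ / 1.3528 = 42.83 / 1.3528 = 31.6603 t.

final mass ≈ 31.7 t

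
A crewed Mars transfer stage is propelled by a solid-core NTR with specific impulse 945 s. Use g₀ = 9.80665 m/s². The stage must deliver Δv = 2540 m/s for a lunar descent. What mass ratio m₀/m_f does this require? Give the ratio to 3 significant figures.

mass ratio ≈ 1.32

v_e = Isp · g₀ = 945 × 9.80665 = 9267.3 m/s.
Using Δv = v_e ln(m₀/m_f): m₀/m_f = exp(Δv / v_e) = exp(2540 / 9267.3) = exp(0.2741) = 1.3153.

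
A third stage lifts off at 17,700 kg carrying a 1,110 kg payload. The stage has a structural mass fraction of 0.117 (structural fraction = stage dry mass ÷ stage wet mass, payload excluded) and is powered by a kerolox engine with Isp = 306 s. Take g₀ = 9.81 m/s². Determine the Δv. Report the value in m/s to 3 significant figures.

Stage wet mass = m₀ − payload = 17,700 − 1,110 = 16,590 kg.
Stage dry mass = ε × stage wet mass = 0.117 × 16,590 = 1,941.03 kg.
Burnout mass m_f = stage dry + payload = 1,941.03 + 1,110 = 3,051.03 kg.
v_e = Isp · g₀ = 306 × 9.81 = 3001.9 m/s.
Δv = v_e · ln(17,700/3,051.03) = 3001.9 × ln(5.801) = 3001.9 × 1.7581 ≈ 5278 m/s.

Δv ≈ 5280 m/s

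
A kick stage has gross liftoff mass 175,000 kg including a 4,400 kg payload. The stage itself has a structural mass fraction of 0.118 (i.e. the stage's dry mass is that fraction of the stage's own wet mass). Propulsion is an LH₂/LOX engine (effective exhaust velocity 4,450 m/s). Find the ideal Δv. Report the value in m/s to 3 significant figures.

Stage wet mass = m₀ − payload = 175,000 − 4,400 = 170,600 kg.
Stage dry mass = ε × stage wet mass = 0.118 × 170,600 = 20,130.8 kg.
Burnout mass m_f = stage dry + payload = 20,130.8 + 4,400 = 24,530.8 kg.
Δv = v_e · ln(175,000/24,530.8) = 4450.0 × ln(7.134) = 4450.0 × 1.9649 ≈ 8744 m/s.

Δv ≈ 8740 m/s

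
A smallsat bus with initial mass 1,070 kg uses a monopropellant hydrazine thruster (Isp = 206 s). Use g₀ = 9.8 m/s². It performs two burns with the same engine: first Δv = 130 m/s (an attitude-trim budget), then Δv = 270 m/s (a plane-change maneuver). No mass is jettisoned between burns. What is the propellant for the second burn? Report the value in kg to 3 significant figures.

propellant for the second burn ≈ 126 kg

v_e = Isp · g₀ = 206 × 9.8 = 2018.8 m/s.
After the first burn: m = 1070 × exp(−130/2018.8) = 1070 × 0.93763 = 1,003.26 kg.
After the second burn: m = 1,003.26 × exp(−270/2018.8) = 1,003.26 × 0.87482 = 877.672 kg.
Second-burn propellant = 1,003.26 − 877.672 = 125.588 kg.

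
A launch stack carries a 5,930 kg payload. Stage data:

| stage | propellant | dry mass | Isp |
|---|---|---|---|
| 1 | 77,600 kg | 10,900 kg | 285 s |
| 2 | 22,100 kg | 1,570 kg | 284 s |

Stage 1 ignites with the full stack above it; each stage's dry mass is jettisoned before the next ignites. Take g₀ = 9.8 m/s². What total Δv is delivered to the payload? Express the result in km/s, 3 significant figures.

Δv ≈ 6.81 km/s

Ignition mass of stage 1 = 77,600+10,900 + 22,100+1,570 + 5,930 = 118,100 kg.
Stage 1: m₀ = 118,100 kg, m_f = 118,100 − 77,600 = 40,500 kg; Δv = 285×9.8×ln(2.916) = 2793.0×1.0702 ≈ 2989 m/s.
Stage 2: m₀ = 29,600 kg, m_f = 29,600 − 22,100 = 7,500 kg; Δv = 284×9.8×ln(3.947) = 2783.2×1.3729 ≈ 3821 m/s.
Total Δv = 2989 + 3821 = 6810 m/s.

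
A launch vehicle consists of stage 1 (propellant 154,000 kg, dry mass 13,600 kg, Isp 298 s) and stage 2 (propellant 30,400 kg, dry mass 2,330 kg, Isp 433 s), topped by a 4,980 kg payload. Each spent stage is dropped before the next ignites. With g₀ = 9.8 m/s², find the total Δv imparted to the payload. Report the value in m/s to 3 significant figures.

Ignition mass of stage 1 = 154,000+13,600 + 30,400+2,330 + 4,980 = 205,310 kg.
Stage 1: m₀ = 205,310 kg, m_f = 205,310 − 154,000 = 51,310 kg; Δv = 298×9.8×ln(4.001) = 2920.4×1.3866 ≈ 4050 m/s.
Stage 2: m₀ = 37,710 kg, m_f = 37,710 − 30,400 = 7,310 kg; Δv = 433×9.8×ln(5.159) = 4243.4×1.6407 ≈ 6962 m/s.
Total Δv = 4050 + 6962 = 11012 m/s.

Δv ≈ 11000 m/s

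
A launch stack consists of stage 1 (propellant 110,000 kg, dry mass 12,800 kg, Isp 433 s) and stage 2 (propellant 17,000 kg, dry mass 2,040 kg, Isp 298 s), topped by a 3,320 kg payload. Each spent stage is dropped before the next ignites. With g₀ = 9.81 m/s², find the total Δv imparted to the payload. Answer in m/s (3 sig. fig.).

Ignition mass of stage 1 = 110,000+12,800 + 17,000+2,040 + 3,320 = 145,160 kg.
Stage 1: m₀ = 145,160 kg, m_f = 145,160 − 110,000 = 35,160 kg; Δv = 433×9.81×ln(4.129) = 4247.7×1.4179 ≈ 6023 m/s.
Stage 2: m₀ = 22,360 kg, m_f = 22,360 − 17,000 = 5,360 kg; Δv = 298×9.81×ln(4.172) = 2923.4×1.4283 ≈ 4175 m/s.
Total Δv = 6023 + 4175 = 10198 m/s.

Δv ≈ 10200 m/s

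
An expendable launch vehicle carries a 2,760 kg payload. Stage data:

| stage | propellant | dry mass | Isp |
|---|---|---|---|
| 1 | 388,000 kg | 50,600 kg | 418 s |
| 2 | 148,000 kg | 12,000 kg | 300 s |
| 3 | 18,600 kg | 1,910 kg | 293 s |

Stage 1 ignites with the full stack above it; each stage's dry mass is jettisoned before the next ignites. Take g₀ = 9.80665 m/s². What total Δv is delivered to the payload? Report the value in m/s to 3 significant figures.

Δv ≈ 13500 m/s

Ignition mass of stage 1 = 388,000+50,600 + 148,000+12,000 + 18,600+1,910 + 2,760 = 621,870 kg.
Stage 1: m₀ = 621,870 kg, m_f = 621,870 − 388,000 = 233,870 kg; Δv = 418×9.80665×ln(2.659) = 4099.2×0.9780 ≈ 4009 m/s.
Stage 2: m₀ = 183,270 kg, m_f = 183,270 − 148,000 = 35,270 kg; Δv = 300×9.80665×ln(5.196) = 2942.0×1.6479 ≈ 4848 m/s.
Stage 3: m₀ = 23,270 kg, m_f = 23,270 − 18,600 = 4,670 kg; Δv = 293×9.80665×ln(4.983) = 2873.3×1.6060 ≈ 4615 m/s.
Total Δv = 4009 + 4848 + 4615 = 13472 m/s.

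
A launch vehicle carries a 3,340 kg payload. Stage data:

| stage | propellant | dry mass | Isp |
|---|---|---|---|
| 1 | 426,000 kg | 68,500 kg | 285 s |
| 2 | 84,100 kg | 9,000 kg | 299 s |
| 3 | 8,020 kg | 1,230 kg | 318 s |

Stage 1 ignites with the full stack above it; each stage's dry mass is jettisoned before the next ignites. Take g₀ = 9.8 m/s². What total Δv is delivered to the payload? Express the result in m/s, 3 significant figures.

Ignition mass of stage 1 = 426,000+68,500 + 84,100+9,000 + 8,020+1,230 + 3,340 = 600,190 kg.
Stage 1: m₀ = 600,190 kg, m_f = 600,190 − 426,000 = 174,190 kg; Δv = 285×9.8×ln(3.446) = 2793.0×1.2371 ≈ 3455 m/s.
Stage 2: m₀ = 105,690 kg, m_f = 105,690 − 84,100 = 21,590 kg; Δv = 299×9.8×ln(4.895) = 2930.2×1.5883 ≈ 4654 m/s.
Stage 3: m₀ = 12,590 kg, m_f = 12,590 − 8,020 = 4,570 kg; Δv = 318×9.8×ln(2.755) = 3116.4×1.0134 ≈ 3158 m/s.
Total Δv = 3455 + 4654 + 3158 = 11267 m/s.

Δv ≈ 11300 m/s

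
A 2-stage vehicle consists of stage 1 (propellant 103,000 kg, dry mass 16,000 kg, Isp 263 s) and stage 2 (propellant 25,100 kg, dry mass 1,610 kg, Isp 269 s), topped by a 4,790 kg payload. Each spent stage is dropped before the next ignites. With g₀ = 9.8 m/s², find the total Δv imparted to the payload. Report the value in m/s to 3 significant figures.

Δv ≈ 7170 m/s

Ignition mass of stage 1 = 103,000+16,000 + 25,100+1,610 + 4,790 = 150,500 kg.
Stage 1: m₀ = 150,500 kg, m_f = 150,500 − 103,000 = 47,500 kg; Δv = 263×9.8×ln(3.168) = 2577.4×1.1532 ≈ 2972 m/s.
Stage 2: m₀ = 31,500 kg, m_f = 31,500 − 25,100 = 6,400 kg; Δv = 269×9.8×ln(4.922) = 2636.2×1.5937 ≈ 4201 m/s.
Total Δv = 2972 + 4201 = 7173 m/s.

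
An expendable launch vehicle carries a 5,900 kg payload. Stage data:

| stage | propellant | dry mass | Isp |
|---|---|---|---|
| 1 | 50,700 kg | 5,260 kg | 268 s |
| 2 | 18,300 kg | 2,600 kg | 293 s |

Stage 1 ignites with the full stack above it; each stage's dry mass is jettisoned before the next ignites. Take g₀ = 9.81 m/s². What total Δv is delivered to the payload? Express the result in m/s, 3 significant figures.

Δv ≈ 5790 m/s

Ignition mass of stage 1 = 50,700+5,260 + 18,300+2,600 + 5,900 = 82,760 kg.
Stage 1: m₀ = 82,760 kg, m_f = 82,760 − 50,700 = 32,060 kg; Δv = 268×9.81×ln(2.581) = 2629.1×0.9483 ≈ 2493 m/s.
Stage 2: m₀ = 26,800 kg, m_f = 26,800 − 18,300 = 8,500 kg; Δv = 293×9.81×ln(3.153) = 2874.3×1.1483 ≈ 3301 m/s.
Total Δv = 2493 + 3301 = 5794 m/s.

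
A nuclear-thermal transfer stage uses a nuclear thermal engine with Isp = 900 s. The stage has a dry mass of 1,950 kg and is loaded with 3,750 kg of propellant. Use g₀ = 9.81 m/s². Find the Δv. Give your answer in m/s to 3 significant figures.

v_e = Isp · g₀ = 900 × 9.81 = 8829.0 m/s.
m₀ = m_dry + m_prop = 1,950 + 3,750 = 5,700 kg.
Δv = v_e · ln(m₀/m_f) = 8829.0 × ln(2.923) = 8829.0 × 1.0726 ≈ 9470.3 m/s.

Δv ≈ 9470 m/s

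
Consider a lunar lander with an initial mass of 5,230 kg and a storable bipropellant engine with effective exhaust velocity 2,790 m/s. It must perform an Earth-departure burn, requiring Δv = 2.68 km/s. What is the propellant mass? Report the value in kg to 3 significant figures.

By the Tsiolkovsky rocket equation, m₀/m_f = exp(Δv / v_e) = exp(2680 / 2790.0) = exp(0.9606) = 2.6132.
m_f = 5,230 / 2.6132 = 2,001.38 kg, so propellant = m₀ − m_f = 5,230 − 2,001.38 = 3,228.62 kg.

propellant mass ≈ 3230 kg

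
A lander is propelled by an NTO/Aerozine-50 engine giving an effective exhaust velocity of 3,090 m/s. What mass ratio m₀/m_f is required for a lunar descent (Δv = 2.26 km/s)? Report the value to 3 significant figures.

mass ratio ≈ 2.08

Using Δv = v_e ln(m₀/m_f): m₀/m_f = exp(Δv / v_e) = exp(2260 / 3090.0) = exp(0.7314) = 2.0780.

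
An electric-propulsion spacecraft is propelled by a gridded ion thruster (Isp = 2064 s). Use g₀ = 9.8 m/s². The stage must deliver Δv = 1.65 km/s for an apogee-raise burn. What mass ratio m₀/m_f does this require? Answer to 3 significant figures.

mass ratio ≈ 1.08

v_e = Isp · g₀ = 2064 × 9.8 = 20227.2 m/s.
m₀/m_f = exp(Δv / v_e) = exp(1650 / 20227.2) = exp(0.0816) = 1.0850.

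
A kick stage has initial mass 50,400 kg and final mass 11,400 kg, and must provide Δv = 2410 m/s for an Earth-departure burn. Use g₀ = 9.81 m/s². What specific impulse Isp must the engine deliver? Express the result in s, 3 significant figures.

ln(m₀/m_f) = ln(50400/11400) = ln(4.421) = 1.4864.
v_e = Δv / ln(m₀/m_f) = 2410 / 1.4864 = 1621.4 m/s.
Isp = v_e / g₀ = 1621.4 / 9.81 = 165.3 s.

Isp ≈ 165 s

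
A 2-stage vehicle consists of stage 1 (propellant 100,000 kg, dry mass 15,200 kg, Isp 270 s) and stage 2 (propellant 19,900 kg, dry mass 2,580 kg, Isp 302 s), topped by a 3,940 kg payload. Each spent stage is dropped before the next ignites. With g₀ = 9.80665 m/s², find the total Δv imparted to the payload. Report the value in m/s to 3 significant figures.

Ignition mass of stage 1 = 100,000+15,200 + 19,900+2,580 + 3,940 = 141,620 kg.
Stage 1: m₀ = 141,620 kg, m_f = 141,620 − 100,000 = 41,620 kg; Δv = 270×9.80665×ln(3.403) = 2647.8×1.2246 ≈ 3242 m/s.
Stage 2: m₀ = 26,420 kg, m_f = 26,420 − 19,900 = 6,520 kg; Δv = 302×9.80665×ln(4.052) = 2961.6×1.3992 ≈ 4144 m/s.
Total Δv = 3242 + 4144 = 7386 m/s.

Δv ≈ 7390 m/s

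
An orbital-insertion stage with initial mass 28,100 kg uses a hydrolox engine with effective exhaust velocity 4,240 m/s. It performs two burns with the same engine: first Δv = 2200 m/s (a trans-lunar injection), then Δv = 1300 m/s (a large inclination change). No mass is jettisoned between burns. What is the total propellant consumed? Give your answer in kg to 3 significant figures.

After the first burn: m = 28100 × exp(−2200/4240.0) = 28100 × 0.59519 = 16,724.8 kg.
After the second burn: m = 16,724.8 × exp(−1300/4240.0) = 16,724.8 × 0.73594 = 12,308.4 kg.
Total propellant = m₀ − m_final = 28100 − 12,308.4 = 15,791.6 kg.

total propellant consumed ≈ 15800 kg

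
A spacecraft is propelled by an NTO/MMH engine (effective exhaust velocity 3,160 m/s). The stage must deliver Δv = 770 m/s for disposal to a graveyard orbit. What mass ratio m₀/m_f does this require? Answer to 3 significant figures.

mass ratio ≈ 1.28

Using Δv = v_e ln(m₀/m_f): m₀/m_f = exp(Δv / v_e) = exp(770 / 3160.0) = exp(0.2437) = 1.2759.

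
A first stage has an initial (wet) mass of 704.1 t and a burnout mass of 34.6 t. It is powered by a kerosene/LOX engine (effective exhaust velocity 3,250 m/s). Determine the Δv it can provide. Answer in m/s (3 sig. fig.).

Δv ≈ 9790 m/s

By the Tsiolkovsky rocket equation, Δv = v_e · ln(m₀/m_f) = 3250.0 × ln(20.35) = 3250.0 × 3.0131 ≈ 9792.5 m/s.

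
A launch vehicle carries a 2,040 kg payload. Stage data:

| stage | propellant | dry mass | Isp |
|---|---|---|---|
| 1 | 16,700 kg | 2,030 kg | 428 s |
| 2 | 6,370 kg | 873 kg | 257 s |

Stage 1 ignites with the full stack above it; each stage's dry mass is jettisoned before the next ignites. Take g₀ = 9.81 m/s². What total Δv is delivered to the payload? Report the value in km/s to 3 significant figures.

Δv ≈ 6.73 km/s

Ignition mass of stage 1 = 16,700+2,030 + 6,370+873 + 2,040 = 28,013 kg.
Stage 1: m₀ = 28,013 kg, m_f = 28,013 − 16,700 = 11,313 kg; Δv = 428×9.81×ln(2.476) = 4198.7×0.9067 ≈ 3807 m/s.
Stage 2: m₀ = 9,283 kg, m_f = 9,283 − 6,370 = 2,913 kg; Δv = 257×9.81×ln(3.187) = 2521.2×1.1590 ≈ 2922 m/s.
Total Δv = 3807 + 2922 = 6729 m/s.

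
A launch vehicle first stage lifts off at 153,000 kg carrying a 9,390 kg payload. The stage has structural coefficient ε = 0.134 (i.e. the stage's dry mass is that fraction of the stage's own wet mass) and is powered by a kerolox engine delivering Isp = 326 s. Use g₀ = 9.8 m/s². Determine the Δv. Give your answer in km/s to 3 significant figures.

Stage wet mass = m₀ − payload = 153,000 − 9,390 = 143,610 kg.
Stage dry mass = ε × stage wet mass = 0.134 × 143,610 = 19,243.7 kg.
Burnout mass m_f = stage dry + payload = 19,243.7 + 9,390 = 28,633.7 kg.
v_e = Isp · g₀ = 326 × 9.8 = 3194.8 m/s.
Δv = v_e · ln(153,000/28,633.7) = 3194.8 × ln(5.343) = 3194.8 × 1.6759 ≈ 5354 m/s.

Δv ≈ 5.35 km/s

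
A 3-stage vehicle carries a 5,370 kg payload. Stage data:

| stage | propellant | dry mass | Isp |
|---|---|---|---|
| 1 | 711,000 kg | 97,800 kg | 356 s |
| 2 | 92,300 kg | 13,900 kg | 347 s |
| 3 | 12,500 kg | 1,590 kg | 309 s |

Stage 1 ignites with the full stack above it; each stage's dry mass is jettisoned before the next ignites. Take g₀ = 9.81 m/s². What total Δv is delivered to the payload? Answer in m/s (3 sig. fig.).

Ignition mass of stage 1 = 711,000+97,800 + 92,300+13,900 + 12,500+1,590 + 5,370 = 934,460 kg.
Stage 1: m₀ = 934,460 kg, m_f = 934,460 − 711,000 = 223,460 kg; Δv = 356×9.81×ln(4.182) = 3492.4×1.4307 ≈ 4997 m/s.
Stage 2: m₀ = 125,660 kg, m_f = 125,660 − 92,300 = 33,360 kg; Δv = 347×9.81×ln(3.767) = 3404.1×1.3262 ≈ 4515 m/s.
Stage 3: m₀ = 19,460 kg, m_f = 19,460 − 12,500 = 6,960 kg; Δv = 309×9.81×ln(2.796) = 3031.3×1.0282 ≈ 3117 m/s.
Total Δv = 4997 + 4515 + 3117 = 12629 m/s.

Δv ≈ 12600 m/s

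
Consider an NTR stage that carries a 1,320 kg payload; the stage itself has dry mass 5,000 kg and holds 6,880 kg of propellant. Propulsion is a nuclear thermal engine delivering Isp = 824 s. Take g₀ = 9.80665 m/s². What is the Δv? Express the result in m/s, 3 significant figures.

Δv ≈ 5950 m/s

v_e = Isp · g₀ = 824 × 9.80665 = 8080.7 m/s.
m₀ = payload + dry + propellant = 1,320 + 5,000 + 6,880 = 13,200 kg.
m_f = payload + dry = 1,320 + 5,000 = 6,320 kg.
Δv = v_e · ln(m₀/m_f) = 8080.7 × ln(2.089) = 8080.7 × 0.7365 ≈ 5951.4 m/s.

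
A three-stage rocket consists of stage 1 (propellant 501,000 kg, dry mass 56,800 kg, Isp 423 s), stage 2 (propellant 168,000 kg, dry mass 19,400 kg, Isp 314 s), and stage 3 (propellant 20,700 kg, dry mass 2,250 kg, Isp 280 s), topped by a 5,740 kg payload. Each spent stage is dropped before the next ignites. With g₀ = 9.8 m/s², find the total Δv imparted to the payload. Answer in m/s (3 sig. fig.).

Ignition mass of stage 1 = 501,000+56,800 + 168,000+19,400 + 20,700+2,250 + 5,740 = 773,890 kg.
Stage 1: m₀ = 773,890 kg, m_f = 773,890 − 501,000 = 272,890 kg; Δv = 423×9.8×ln(2.836) = 4145.4×1.0424 ≈ 4321 m/s.
Stage 2: m₀ = 216,090 kg, m_f = 216,090 − 168,000 = 48,090 kg; Δv = 314×9.8×ln(4.493) = 3077.2×1.5026 ≈ 4624 m/s.
Stage 3: m₀ = 28,690 kg, m_f = 28,690 − 20,700 = 7,990 kg; Δv = 280×9.8×ln(3.591) = 2744.0×1.2784 ≈ 3508 m/s.
Total Δv = 4321 + 4624 + 3508 = 12453 m/s.

Δv ≈ 12500 m/s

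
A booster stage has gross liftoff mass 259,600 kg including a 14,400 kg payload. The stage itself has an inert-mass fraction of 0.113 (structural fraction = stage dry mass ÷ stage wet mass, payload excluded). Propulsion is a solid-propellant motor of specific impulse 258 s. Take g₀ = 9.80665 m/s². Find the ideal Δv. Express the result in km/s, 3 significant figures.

Δv ≈ 4.60 km/s

Stage wet mass = m₀ − payload = 259,600 − 14,400 = 245,200 kg.
Stage dry mass = ε × stage wet mass = 0.113 × 245,200 = 27,707.6 kg.
Burnout mass m_f = stage dry + payload = 27,707.6 + 14,400 = 42,107.6 kg.
v_e = Isp · g₀ = 258 × 9.80665 = 2530.1 m/s.
Δv = v_e · ln(259,600/42,107.6) = 2530.1 × ln(6.165) = 2530.1 × 1.8189 ≈ 4602 m/s.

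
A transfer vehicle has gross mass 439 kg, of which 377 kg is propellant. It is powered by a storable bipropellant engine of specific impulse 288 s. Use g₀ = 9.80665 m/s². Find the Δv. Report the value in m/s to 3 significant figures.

Δv ≈ 5530 m/s

v_e = Isp · g₀ = 288 × 9.80665 = 2824.3 m/s.
m_f = m₀ − m_prop = 439 − 377 = 62 kg.
Using Δv = v_e ln(m₀/m_f): Δv = v_e · ln(m₀/m_f) = 2824.3 × ln(7.081) = 2824.3 × 1.9574 ≈ 5528.2 m/s.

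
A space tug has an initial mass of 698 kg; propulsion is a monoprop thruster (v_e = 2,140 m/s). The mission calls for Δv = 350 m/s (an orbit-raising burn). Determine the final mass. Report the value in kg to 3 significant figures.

final mass ≈ 593 kg

m₀/m_f = exp(Δv / v_e) = exp(350 / 2140.0) = exp(0.1636) = 1.1777.
m_f = m₀ / 1.1777 = 698 / 1.1777 = 592.681 kg.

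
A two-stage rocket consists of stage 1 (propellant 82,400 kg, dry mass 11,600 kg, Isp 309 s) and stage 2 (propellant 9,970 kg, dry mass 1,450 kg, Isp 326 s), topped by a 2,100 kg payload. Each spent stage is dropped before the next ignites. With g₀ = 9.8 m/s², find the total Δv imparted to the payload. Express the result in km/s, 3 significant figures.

Δv ≈ 8.68 km/s

Ignition mass of stage 1 = 82,400+11,600 + 9,970+1,450 + 2,100 = 107,520 kg.
Stage 1: m₀ = 107,520 kg, m_f = 107,520 − 82,400 = 25,120 kg; Δv = 309×9.8×ln(4.28) = 3028.2×1.4540 ≈ 4403 m/s.
Stage 2: m₀ = 13,520 kg, m_f = 13,520 − 9,970 = 3,550 kg; Δv = 326×9.8×ln(3.808) = 3194.8×1.3372 ≈ 4272 m/s.
Total Δv = 4403 + 4272 = 8675 m/s.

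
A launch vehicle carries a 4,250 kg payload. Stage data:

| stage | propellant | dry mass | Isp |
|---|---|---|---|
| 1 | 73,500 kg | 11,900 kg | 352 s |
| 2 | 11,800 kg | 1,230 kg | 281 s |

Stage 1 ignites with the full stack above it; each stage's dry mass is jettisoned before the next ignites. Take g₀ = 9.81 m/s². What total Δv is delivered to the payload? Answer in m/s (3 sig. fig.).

Δv ≈ 7510 m/s

Ignition mass of stage 1 = 73,500+11,900 + 11,800+1,230 + 4,250 = 102,680 kg.
Stage 1: m₀ = 102,680 kg, m_f = 102,680 − 73,500 = 29,180 kg; Δv = 352×9.81×ln(3.519) = 3453.1×1.2581 ≈ 4344 m/s.
Stage 2: m₀ = 17,280 kg, m_f = 17,280 − 11,800 = 5,480 kg; Δv = 281×9.81×ln(3.153) = 2756.6×1.1484 ≈ 3166 m/s.
Total Δv = 4344 + 3166 = 7510 m/s.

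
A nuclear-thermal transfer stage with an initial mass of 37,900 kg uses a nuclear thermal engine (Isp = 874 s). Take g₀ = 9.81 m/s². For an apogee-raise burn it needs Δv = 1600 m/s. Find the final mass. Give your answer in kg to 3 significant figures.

v_e = Isp · g₀ = 874 × 9.81 = 8573.9 m/s.
By the Tsiolkovsky rocket equation, m₀/m_f = exp(Δv / v_e) = exp(1600 / 8573.9) = exp(0.1866) = 1.2052.
m_f = m₀ / 1.2052 = 37,900 / 1.2052 = 31,447.1 kg.

final mass ≈ 31400 kg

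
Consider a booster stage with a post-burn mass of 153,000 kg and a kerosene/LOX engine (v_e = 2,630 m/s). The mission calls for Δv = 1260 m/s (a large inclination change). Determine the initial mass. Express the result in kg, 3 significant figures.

initial mass ≈ 247000 kg

Rocket equation: m₀/m_f = exp(Δv / v_e) = exp(1260 / 2630.0) = exp(0.4791) = 1.6146.
m₀ = m_f × 1.6146 = 153,000 × 1.6146 = 247,034 kg.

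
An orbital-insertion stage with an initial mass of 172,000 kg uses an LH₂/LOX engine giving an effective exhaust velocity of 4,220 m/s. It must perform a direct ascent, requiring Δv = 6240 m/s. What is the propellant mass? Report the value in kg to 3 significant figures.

By the Tsiolkovsky rocket equation, m₀/m_f = exp(Δv / v_e) = exp(6240 / 4220.0) = exp(1.4787) = 4.3871.
m_f = 172,000 / 4.3871 = 39,205.9 kg, so propellant = m₀ − m_f = 172,000 − 39,205.9 = 132,794.1 kg.

propellant mass ≈ 133000 kg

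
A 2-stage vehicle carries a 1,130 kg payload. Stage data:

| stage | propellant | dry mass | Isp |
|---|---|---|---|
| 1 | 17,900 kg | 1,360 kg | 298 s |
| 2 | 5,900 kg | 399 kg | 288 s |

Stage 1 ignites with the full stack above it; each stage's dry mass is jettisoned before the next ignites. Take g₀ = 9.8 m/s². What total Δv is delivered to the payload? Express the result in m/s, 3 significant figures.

Δv ≈ 7710 m/s

Ignition mass of stage 1 = 17,900+1,360 + 5,900+399 + 1,130 = 26,689 kg.
Stage 1: m₀ = 26,689 kg, m_f = 26,689 − 17,900 = 8,789 kg; Δv = 298×9.8×ln(3.037) = 2920.4×1.1108 ≈ 3244 m/s.
Stage 2: m₀ = 7,429 kg, m_f = 7,429 − 5,900 = 1,529 kg; Δv = 288×9.8×ln(4.859) = 2822.4×1.5808 ≈ 4462 m/s.
Total Δv = 3244 + 4462 = 7706 m/s.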